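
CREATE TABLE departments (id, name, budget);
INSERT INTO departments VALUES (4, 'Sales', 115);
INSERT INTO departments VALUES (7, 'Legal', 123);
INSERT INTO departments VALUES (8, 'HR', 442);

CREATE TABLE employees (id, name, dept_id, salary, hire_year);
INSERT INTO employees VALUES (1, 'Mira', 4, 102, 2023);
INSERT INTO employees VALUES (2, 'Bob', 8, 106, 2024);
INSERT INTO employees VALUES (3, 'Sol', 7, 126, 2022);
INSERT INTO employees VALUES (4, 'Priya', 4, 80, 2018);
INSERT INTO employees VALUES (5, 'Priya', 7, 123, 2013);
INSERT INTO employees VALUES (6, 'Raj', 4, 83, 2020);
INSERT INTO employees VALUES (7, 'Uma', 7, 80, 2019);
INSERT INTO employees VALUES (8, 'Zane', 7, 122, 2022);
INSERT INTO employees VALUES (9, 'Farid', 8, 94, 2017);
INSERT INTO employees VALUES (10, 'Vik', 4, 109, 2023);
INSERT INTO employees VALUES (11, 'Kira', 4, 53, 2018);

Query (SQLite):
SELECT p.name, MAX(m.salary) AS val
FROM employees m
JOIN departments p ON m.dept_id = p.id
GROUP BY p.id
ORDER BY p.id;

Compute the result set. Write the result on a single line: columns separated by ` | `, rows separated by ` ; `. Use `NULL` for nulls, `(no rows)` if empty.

Sales | 109 ; Legal | 126 ; HR | 106

Join each employees row to its departments via dept_id.
Group joined rows by departments.id; compute MAX(m.salary) per group.
  4: ids {1, 4, 6, 10, 11} → MAX(m.salary)=109
  7: ids {3, 5, 7, 8} → MAX(m.salary)=126
  8: ids {2, 9} → MAX(m.salary)=106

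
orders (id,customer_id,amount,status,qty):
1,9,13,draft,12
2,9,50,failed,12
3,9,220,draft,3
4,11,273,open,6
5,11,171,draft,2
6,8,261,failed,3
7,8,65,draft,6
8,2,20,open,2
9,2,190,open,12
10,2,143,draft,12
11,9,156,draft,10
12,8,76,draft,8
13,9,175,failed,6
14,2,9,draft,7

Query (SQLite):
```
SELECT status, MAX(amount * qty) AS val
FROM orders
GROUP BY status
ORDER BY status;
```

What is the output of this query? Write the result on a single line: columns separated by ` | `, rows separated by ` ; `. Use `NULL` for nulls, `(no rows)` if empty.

draft | 1716 ; failed | 1050 ; open | 2280

For each row compute amount * qty.
Group by status; take MAX of the expression per group.
  draft: ids {1, 3, 5, 7, 10, 11, 12, 14} → MAX(amount * qty)=1716
  failed: ids {2, 6, 13} → MAX(amount * qty)=1050
  open: ids {4, 8, 9} → MAX(amount * qty)=2280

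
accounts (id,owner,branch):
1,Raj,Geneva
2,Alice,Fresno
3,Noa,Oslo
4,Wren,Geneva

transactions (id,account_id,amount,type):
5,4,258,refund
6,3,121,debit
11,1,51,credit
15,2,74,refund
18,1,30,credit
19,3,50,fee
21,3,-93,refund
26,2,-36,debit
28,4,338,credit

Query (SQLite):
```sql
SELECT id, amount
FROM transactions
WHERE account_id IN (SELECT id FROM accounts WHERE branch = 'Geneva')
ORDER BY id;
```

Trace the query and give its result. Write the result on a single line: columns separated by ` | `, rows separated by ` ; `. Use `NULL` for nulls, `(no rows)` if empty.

Inner query: accounts.id where branch = 'Geneva'.
Outer: keep transactions rows whose account_id is in that set.
Inner query → {1, 4}

5 | 258 ; 11 | 51 ; 18 | 30 ; 28 | 338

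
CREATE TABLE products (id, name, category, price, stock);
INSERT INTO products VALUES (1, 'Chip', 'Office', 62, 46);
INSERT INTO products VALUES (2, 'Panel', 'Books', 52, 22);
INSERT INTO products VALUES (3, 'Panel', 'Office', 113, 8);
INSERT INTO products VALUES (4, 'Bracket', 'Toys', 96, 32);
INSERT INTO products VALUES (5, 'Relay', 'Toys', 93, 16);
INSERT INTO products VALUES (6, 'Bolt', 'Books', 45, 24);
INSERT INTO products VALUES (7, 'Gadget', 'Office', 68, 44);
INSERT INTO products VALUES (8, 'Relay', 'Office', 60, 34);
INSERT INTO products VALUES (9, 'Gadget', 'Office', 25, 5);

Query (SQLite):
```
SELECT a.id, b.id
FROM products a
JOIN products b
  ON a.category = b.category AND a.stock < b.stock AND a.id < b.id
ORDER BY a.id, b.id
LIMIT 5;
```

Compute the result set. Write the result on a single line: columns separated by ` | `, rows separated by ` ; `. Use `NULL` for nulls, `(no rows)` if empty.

2 | 6 ; 3 | 7 ; 3 | 8

Pairs (a,b) with same category, a.stock < b.stock, a.id < b.id.
category groups: Books:{2,6} Office:{1,3,7,8,9} Toys:{4,5}
Ordered by (a.id, b.id); first 5.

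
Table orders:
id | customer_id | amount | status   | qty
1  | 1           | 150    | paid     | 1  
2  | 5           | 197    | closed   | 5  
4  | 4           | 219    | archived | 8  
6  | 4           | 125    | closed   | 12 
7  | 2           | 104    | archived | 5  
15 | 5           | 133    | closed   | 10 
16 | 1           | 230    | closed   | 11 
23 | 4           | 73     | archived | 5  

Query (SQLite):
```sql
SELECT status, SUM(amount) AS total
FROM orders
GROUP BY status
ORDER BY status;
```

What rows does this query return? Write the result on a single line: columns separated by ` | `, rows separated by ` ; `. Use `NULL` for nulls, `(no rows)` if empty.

archived | 396 ; closed | 685 ; paid | 150

Partition orders by status; compute SUM(amount) within each group.
  archived: ids {4, 7, 23} → SUM(amount)=396
  closed: ids {2, 6, 15, 16} → SUM(amount)=685
  paid: ids {1} → SUM(amount)=150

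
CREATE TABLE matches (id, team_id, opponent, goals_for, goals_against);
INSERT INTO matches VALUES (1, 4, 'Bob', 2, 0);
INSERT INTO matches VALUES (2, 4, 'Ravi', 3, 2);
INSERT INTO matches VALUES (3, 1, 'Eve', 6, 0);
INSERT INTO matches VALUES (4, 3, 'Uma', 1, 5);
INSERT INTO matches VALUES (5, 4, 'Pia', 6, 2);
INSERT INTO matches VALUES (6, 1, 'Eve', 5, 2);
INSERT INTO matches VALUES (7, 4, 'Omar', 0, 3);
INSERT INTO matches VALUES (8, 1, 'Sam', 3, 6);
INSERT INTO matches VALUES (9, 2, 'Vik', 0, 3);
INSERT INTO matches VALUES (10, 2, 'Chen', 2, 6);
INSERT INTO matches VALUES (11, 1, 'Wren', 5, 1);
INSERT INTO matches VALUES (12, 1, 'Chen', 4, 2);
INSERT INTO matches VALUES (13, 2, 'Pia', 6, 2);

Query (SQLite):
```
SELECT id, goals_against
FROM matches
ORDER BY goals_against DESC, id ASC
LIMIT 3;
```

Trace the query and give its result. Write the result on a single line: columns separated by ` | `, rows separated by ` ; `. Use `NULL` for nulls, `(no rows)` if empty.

8 | 6 ; 10 | 6 ; 4 | 5

Sort by goals_against desc, tiebreak id asc: (6, id=8), (6, id=10), (5, id=4), (3, id=7), (3, id=9), (2, id=2) …. Take first 3.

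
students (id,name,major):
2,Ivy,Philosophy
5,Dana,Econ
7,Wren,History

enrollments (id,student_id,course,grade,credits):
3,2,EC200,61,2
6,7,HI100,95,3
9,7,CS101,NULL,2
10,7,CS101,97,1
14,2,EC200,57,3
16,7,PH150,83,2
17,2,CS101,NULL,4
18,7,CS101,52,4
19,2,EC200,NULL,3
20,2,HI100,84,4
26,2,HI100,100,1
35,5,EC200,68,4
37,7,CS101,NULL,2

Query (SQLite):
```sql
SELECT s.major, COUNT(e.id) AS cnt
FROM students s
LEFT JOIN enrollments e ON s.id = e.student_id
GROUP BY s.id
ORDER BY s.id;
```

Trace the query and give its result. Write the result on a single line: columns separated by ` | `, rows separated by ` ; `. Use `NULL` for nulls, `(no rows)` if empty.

Philosophy | 6 ; Econ | 1 ; History | 6

LEFT JOIN keeps every students row; unmatched ones get NULL for enrollments columns.
Group by students.id and compute COUNT(e.id). COUNT(col) of an all-NULL group is 0.
  2: ids {3, 14, 17, 19, 20, 26} → COUNT(e.id)=6
  5: ids {35} → COUNT(e.id)=1
  7: ids {6, 9, 10, 16, 18, 37} → COUNT(e.id)=6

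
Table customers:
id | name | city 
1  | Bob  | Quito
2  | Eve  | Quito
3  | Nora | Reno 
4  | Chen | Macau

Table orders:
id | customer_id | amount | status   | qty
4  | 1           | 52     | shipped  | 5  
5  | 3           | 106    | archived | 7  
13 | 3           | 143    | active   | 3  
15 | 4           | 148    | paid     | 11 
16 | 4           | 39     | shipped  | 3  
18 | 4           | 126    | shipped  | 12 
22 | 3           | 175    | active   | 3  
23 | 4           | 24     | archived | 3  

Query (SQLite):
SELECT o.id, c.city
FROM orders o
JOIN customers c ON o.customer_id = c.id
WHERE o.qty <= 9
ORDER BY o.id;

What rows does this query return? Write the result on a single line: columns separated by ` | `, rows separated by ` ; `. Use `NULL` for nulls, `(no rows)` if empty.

Each orders row matches the customers row where customer_id = customers.id.
Then keep rows with o.qty <= 9.

4 | Quito ; 5 | Reno ; 13 | Reno ; 16 | Macau ; 22 | Reno ; 23 | Macau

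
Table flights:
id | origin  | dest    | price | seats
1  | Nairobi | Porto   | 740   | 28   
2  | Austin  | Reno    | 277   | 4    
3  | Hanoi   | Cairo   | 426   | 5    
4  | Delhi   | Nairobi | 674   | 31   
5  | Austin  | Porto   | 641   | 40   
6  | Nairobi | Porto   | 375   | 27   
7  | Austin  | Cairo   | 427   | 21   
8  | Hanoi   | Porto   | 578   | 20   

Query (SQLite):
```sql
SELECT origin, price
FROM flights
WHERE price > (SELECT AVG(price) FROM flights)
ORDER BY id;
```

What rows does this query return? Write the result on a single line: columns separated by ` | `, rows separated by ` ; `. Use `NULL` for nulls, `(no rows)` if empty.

Nairobi | 740 ; Delhi | 674 ; Austin | 641 ; Hanoi | 578

Scalar subquery: AVG(price) over all flights rows = 517.25.
Keep rows where price > that value.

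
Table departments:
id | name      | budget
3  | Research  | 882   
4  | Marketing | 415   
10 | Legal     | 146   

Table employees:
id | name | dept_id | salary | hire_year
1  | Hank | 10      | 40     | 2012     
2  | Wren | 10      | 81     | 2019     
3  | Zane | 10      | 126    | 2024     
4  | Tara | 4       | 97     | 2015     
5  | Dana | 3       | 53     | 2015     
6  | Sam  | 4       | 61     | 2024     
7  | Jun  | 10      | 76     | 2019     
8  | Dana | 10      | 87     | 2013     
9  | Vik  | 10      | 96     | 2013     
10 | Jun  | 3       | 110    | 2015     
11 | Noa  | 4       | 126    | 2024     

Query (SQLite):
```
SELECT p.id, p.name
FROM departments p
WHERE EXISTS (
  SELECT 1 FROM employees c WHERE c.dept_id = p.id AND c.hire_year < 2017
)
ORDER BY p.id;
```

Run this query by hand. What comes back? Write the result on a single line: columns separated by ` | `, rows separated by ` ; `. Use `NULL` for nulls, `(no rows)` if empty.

For each departments row, check whether any employees with matching dept_id has hire_year < 2017.
Keep rows where that is true.

3 | Research ; 4 | Marketing ; 10 | Legal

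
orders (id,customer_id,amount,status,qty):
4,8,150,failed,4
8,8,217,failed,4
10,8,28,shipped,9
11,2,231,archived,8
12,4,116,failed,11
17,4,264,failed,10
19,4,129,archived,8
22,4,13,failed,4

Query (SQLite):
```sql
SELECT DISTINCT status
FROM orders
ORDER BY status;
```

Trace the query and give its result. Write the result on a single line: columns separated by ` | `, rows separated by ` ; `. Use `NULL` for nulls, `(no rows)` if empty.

archived ; failed ; shipped

Collect distinct status values from orders.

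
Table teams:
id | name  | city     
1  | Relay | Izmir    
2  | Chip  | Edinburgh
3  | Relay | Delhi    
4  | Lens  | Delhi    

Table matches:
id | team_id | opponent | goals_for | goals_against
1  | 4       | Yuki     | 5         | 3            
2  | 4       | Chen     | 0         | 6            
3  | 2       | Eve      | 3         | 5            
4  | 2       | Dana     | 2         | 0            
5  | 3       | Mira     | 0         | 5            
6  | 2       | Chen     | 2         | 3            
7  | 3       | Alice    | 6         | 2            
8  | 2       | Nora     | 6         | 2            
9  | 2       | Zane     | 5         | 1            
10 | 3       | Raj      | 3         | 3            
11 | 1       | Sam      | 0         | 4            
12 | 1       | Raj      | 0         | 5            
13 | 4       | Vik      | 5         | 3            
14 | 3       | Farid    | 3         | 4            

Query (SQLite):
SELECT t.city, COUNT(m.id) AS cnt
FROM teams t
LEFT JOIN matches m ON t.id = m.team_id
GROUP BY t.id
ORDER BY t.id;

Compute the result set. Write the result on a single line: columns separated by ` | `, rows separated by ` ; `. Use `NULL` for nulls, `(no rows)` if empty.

Izmir | 2 ; Edinburgh | 5 ; Delhi | 4 ; Delhi | 3

LEFT JOIN keeps every teams row; unmatched ones get NULL for matches columns.
Group by teams.id and compute COUNT(m.id). COUNT(col) of an all-NULL group is 0.
  1: ids {11, 12} → COUNT(m.id)=2
  2: ids {3, 4, 6, 8, 9} → COUNT(m.id)=5
  3: ids {5, 7, 10, 14} → COUNT(m.id)=4
  4: ids {1, 2, 13} → COUNT(m.id)=3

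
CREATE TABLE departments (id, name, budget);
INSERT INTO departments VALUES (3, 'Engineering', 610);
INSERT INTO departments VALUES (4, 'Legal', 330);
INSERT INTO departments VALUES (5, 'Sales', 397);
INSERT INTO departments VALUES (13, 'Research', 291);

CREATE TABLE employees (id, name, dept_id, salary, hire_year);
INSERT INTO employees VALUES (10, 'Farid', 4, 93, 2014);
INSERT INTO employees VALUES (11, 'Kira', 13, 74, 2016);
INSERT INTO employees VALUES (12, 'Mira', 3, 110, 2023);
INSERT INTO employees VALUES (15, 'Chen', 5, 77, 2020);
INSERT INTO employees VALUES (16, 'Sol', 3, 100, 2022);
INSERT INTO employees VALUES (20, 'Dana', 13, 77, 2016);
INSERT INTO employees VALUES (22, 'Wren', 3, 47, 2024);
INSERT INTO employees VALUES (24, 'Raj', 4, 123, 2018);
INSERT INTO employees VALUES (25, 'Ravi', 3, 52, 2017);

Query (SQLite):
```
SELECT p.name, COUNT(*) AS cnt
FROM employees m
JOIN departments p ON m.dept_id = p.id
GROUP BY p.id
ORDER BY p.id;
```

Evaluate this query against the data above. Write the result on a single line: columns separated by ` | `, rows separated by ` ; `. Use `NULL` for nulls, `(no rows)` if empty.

Engineering | 4 ; Legal | 2 ; Sales | 1 ; Research | 2

Join each employees row to its departments via dept_id.
Group joined rows by departments.id; compute COUNT(*) per group.
  3: ids {12, 16, 22, 25} → COUNT(*)=4
  4: ids {10, 24} → COUNT(*)=2
  5: ids {15} → COUNT(*)=1
  13: ids {11, 20} → COUNT(*)=2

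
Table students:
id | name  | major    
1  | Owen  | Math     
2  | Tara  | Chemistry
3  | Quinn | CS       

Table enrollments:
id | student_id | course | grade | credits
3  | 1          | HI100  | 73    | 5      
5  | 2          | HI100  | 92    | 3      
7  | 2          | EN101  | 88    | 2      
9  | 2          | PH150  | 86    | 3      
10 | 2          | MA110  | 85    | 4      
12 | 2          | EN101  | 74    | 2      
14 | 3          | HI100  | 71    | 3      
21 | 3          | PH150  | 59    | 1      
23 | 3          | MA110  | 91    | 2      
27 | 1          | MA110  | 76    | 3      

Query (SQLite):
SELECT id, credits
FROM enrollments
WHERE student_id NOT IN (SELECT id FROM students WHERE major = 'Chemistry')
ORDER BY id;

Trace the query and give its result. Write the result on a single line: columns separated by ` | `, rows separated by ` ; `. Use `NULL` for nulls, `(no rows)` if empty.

3 | 5 ; 14 | 3 ; 21 | 1 ; 23 | 2 ; 27 | 3

Inner query: students.id where major = 'Chemistry'.
Outer: keep enrollments rows whose student_id is not in that set.
Inner query → {2}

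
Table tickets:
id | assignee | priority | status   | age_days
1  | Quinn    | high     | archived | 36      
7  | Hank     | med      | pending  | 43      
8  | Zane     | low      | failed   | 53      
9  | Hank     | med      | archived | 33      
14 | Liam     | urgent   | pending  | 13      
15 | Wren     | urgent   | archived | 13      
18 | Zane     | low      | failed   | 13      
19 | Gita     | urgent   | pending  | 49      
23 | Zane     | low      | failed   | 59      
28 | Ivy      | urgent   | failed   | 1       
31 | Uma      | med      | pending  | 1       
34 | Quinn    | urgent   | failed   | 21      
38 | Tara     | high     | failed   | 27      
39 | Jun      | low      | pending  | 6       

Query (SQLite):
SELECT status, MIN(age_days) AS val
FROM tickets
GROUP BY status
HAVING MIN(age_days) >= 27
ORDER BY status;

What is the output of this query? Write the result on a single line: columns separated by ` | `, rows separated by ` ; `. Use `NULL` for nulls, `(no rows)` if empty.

Partition tickets by status; compute MIN(age_days) within each group.
HAVING: keep groups where MIN(age_days) >= 27.
  archived: ids {1, 9, 15} → MIN(age_days)=13
  failed: ids {8, 18, 23, 28, 34, 38} → MIN(age_days)=1
  pending: ids {7, 14, 19, 31, 39} → MIN(age_days)=1

(no rows)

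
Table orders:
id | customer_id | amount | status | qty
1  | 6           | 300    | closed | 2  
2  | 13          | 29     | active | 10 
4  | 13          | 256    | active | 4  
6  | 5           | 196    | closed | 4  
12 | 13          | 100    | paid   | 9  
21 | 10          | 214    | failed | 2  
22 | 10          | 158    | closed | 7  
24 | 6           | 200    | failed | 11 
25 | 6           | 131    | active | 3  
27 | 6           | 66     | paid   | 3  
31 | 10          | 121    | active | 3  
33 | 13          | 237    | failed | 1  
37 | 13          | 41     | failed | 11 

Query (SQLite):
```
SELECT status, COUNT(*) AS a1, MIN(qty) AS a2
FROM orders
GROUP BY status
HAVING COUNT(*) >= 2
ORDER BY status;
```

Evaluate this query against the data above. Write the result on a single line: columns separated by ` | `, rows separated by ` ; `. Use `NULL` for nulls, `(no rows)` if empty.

active | 4 | 3 ; closed | 3 | 2 ; failed | 4 | 1 ; paid | 2 | 3

Group orders by status.
Per group compute: COUNT(*), MIN(qty).
HAVING: drop groups with fewer than 2 rows.
  active: ids {2, 4, 25, 31} → COUNT(*)=4, MIN(qty)=3
  closed: ids {1, 6, 22} → COUNT(*)=3, MIN(qty)=2
  failed: ids {21, 24, 33, 37} → COUNT(*)=4, MIN(qty)=1
  paid: ids {12, 27} → COUNT(*)=2, MIN(qty)=3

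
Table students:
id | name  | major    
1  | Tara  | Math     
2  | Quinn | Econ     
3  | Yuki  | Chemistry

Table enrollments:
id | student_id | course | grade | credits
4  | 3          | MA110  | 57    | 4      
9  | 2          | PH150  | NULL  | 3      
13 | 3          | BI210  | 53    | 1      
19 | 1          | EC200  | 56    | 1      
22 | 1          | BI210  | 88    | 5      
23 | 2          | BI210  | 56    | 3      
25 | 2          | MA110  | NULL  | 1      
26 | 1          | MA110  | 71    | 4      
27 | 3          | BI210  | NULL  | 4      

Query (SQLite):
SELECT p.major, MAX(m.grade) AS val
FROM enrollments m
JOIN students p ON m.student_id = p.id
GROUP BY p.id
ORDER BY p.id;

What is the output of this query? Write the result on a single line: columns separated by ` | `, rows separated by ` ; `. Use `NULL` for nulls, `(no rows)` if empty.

Math | 88 ; Econ | 56 ; Chemistry | 57

Join each enrollments row to its students via student_id.
Group joined rows by students.id; compute MAX(m.grade) per group.
  1: ids {19, 22, 26} → MAX(m.grade)=88
  2: ids {9, 23, 25} → MAX(m.grade)=56
  3: ids {4, 13, 27} → MAX(m.grade)=57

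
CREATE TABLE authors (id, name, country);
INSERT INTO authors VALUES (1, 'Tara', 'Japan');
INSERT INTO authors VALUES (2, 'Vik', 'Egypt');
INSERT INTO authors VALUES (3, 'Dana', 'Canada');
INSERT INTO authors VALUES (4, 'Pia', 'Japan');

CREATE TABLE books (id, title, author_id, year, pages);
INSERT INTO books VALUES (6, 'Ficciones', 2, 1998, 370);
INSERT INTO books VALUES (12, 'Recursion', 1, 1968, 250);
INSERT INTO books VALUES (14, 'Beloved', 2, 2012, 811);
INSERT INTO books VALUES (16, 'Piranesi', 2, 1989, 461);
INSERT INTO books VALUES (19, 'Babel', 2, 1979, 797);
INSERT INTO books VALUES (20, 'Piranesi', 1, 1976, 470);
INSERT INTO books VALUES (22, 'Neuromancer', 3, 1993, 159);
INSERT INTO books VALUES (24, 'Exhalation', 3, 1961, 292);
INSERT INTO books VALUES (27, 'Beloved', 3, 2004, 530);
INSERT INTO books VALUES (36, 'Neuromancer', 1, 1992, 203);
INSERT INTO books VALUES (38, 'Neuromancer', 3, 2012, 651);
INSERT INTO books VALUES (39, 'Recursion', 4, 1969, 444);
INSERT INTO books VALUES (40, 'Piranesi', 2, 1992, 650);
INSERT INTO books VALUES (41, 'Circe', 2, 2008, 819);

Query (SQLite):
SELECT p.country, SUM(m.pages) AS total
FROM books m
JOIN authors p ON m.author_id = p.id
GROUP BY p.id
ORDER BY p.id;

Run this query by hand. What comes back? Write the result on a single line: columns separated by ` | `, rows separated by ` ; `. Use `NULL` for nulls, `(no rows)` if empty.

Join each books row to its authors via author_id.
Group joined rows by authors.id; compute SUM(m.pages) per group.
  1: ids {12, 20, 36} → SUM(m.pages)=923
  2: ids {6, 14, 16, 19, 40, 41} → SUM(m.pages)=3908
  3: ids {22, 24, 27, 38} → SUM(m.pages)=1632
  4: ids {39} → SUM(m.pages)=444

Japan | 923 ; Egypt | 3908 ; Canada | 1632 ; Japan | 444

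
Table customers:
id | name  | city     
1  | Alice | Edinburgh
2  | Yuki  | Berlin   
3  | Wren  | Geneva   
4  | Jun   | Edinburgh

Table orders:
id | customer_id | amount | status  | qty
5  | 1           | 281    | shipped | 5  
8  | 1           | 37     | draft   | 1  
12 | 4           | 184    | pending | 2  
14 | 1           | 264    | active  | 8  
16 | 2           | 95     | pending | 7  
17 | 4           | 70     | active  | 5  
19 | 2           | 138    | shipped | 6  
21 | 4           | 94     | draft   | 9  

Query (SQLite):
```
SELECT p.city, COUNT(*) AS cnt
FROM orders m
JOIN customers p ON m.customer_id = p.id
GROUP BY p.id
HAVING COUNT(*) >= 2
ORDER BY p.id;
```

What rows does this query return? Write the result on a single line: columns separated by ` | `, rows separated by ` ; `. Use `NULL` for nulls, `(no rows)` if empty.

Join each orders row to its customers via customer_id.
Group joined rows by customers.id; compute COUNT(*) per group.
HAVING: keep groups with count ≥ 2.
  1: ids {5, 8, 14} → COUNT(*)=3
  2: ids {16, 19} → COUNT(*)=2
  4: ids {12, 17, 21} → COUNT(*)=3

Edinburgh | 3 ; Berlin | 2 ; Edinburgh | 3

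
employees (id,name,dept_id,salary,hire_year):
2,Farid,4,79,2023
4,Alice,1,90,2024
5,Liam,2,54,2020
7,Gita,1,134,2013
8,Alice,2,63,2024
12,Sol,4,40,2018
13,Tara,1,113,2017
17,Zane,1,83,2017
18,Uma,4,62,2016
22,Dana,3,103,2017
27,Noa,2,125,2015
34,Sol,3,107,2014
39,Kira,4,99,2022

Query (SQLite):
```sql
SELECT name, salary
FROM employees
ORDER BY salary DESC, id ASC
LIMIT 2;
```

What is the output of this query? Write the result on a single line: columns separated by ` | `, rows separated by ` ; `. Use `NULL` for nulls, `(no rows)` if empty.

Gita | 134 ; Noa | 125

Sort by salary desc, tiebreak id asc: (134, id=7), (125, id=27), (113, id=13), (107, id=34), (103, id=22) …. Take first 2.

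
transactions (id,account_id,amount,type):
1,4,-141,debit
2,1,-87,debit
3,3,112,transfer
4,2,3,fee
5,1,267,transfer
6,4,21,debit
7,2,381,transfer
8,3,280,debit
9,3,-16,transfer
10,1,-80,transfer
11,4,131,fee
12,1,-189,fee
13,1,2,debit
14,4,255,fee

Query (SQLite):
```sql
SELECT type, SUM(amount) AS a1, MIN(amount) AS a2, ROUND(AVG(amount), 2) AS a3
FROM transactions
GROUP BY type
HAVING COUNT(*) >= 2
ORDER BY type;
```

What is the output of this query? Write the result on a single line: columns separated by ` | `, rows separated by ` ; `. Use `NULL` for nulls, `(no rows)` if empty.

debit | 75 | -141 | 15 ; fee | 200 | -189 | 50 ; transfer | 664 | -80 | 132.8

Group transactions by type.
Per group compute: SUM(amount), MIN(amount), ROUND(AVG(amount), 2).
HAVING: drop groups with fewer than 2 rows.
  debit: ids {1, 2, 6, 8, 13} → SUM(amount)=75, MIN(amount)=-141, ROUND(AVG(amount), 2)=15
  fee: ids {4, 11, 12, 14} → SUM(amount)=200, MIN(amount)=-189, ROUND(AVG(amount), 2)=50
  transfer: ids {3, 5, 7, 9, 10} → SUM(amount)=664, MIN(amount)=-80, ROUND(AVG(amount), 2)=132.8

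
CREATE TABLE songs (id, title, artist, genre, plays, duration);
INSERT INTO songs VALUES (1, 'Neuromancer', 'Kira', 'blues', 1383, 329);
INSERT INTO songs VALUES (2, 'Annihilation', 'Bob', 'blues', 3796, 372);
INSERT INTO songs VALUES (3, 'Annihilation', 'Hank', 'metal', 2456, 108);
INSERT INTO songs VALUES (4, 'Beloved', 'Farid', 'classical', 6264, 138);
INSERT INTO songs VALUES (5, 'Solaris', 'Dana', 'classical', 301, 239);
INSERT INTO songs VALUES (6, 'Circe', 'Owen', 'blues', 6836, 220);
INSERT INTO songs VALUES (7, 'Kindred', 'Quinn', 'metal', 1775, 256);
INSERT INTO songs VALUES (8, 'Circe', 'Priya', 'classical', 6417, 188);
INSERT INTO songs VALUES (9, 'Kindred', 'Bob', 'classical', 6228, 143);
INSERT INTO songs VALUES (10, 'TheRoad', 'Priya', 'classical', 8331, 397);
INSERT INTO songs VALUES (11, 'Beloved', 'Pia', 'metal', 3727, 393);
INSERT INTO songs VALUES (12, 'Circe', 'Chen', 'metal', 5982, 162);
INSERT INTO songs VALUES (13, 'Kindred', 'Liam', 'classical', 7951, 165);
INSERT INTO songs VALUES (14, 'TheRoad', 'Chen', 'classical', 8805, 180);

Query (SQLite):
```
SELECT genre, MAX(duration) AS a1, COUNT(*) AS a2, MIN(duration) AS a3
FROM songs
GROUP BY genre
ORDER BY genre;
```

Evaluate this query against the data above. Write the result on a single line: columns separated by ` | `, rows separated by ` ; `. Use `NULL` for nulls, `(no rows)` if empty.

blues | 372 | 3 | 220 ; classical | 397 | 7 | 138 ; metal | 393 | 4 | 108

Group songs by genre.
Per group compute: MAX(duration), COUNT(*), MIN(duration).
  blues: ids {1, 2, 6} → MAX(duration)=372, COUNT(*)=3, MIN(duration)=220
  classical: ids {4, 5, 8, 9, 10, 13, 14} → MAX(duration)=397, COUNT(*)=7, MIN(duration)=138
  metal: ids {3, 7, 11, 12} → MAX(duration)=393, COUNT(*)=4, MIN(duration)=108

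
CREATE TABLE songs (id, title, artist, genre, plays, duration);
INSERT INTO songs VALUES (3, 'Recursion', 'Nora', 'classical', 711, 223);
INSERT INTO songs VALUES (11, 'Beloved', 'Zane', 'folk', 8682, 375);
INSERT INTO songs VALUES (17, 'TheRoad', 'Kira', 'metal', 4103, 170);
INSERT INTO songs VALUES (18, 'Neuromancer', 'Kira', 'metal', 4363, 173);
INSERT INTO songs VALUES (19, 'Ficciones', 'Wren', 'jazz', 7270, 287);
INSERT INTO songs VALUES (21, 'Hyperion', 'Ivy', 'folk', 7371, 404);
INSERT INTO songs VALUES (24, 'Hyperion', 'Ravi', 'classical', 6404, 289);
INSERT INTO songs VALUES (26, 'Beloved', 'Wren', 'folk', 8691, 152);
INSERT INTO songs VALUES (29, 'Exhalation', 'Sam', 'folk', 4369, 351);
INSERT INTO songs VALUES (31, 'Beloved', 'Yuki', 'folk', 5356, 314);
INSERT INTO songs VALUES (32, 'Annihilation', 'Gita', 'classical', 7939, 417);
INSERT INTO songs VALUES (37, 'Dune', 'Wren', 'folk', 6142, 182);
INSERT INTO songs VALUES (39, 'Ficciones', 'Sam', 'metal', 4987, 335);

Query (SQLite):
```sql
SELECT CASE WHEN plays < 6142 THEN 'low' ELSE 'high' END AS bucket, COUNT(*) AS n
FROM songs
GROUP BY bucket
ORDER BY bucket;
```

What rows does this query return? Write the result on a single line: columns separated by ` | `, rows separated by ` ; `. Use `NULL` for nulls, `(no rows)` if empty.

high | 7 ; low | 6

Bucket rows by plays < 6142 → 'low' else 'high'; count each bucket.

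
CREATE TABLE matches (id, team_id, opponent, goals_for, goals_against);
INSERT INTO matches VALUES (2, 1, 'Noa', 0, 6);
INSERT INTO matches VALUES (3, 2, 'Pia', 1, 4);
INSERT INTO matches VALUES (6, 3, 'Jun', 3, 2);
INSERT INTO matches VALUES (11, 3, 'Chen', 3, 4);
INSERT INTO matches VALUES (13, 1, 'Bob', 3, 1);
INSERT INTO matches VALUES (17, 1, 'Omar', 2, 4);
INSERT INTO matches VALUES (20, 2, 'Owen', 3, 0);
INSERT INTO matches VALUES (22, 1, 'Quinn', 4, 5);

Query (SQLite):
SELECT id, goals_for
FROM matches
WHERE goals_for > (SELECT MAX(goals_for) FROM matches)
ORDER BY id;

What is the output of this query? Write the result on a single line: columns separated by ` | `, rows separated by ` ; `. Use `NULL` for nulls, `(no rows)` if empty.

(no rows)

Scalar subquery: MAX(goals_for) over all matches rows = 4.
Keep rows where goals_for > that value.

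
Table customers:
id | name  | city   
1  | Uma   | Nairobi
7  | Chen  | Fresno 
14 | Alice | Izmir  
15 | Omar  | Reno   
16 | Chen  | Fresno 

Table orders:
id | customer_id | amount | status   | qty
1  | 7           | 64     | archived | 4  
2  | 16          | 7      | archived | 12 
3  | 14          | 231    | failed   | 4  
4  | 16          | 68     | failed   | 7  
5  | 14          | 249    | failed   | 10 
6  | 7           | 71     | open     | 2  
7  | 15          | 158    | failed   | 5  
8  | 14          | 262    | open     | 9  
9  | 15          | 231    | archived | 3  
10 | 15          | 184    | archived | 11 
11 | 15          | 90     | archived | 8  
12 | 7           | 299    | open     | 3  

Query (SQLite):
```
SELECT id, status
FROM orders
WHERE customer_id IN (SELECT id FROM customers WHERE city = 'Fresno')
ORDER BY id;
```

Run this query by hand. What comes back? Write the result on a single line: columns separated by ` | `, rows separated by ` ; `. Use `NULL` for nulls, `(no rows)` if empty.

Inner query: customers.id where city = 'Fresno'.
Outer: keep orders rows whose customer_id is in that set.
Inner query → {7, 16}

1 | archived ; 2 | archived ; 4 | failed ; 6 | open ; 12 | open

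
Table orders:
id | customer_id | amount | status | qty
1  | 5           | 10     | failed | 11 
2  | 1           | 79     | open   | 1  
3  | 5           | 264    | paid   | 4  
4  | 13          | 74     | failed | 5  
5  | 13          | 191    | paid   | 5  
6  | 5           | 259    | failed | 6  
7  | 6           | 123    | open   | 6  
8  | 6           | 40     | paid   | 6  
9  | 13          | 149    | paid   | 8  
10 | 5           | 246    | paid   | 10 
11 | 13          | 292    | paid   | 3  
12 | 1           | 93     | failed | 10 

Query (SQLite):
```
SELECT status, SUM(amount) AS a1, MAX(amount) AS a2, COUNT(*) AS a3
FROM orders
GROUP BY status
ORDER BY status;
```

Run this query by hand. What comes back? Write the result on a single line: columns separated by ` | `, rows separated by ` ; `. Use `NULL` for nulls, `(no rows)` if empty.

failed | 436 | 259 | 4 ; open | 202 | 123 | 2 ; paid | 1182 | 292 | 6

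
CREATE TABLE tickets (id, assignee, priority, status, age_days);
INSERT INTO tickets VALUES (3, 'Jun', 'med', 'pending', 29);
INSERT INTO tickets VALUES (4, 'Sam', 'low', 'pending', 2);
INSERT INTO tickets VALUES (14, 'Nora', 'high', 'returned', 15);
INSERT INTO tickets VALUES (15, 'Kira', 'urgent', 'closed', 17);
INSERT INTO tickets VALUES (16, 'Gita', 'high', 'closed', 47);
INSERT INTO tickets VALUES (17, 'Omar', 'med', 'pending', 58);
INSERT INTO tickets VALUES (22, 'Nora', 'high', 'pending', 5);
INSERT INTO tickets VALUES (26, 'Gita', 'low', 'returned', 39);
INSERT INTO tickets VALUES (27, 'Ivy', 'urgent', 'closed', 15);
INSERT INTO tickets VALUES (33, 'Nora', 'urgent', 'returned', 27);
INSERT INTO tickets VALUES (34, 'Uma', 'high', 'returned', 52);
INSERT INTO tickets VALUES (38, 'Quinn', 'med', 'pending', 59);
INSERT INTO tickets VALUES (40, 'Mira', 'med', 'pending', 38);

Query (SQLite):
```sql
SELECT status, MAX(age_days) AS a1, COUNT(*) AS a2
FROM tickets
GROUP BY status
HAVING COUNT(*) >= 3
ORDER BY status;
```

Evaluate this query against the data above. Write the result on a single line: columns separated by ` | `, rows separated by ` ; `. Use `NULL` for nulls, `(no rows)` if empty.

closed | 47 | 3 ; pending | 59 | 6 ; returned | 52 | 4

Group tickets by status.
Per group compute: MAX(age_days), COUNT(*).
HAVING: drop groups with fewer than 3 rows.
  closed: ids {15, 16, 27} → MAX(age_days)=47, COUNT(*)=3
  pending: ids {3, 4, 17, 22, 38, 40} → MAX(age_days)=59, COUNT(*)=6
  returned: ids {14, 26, 33, 34} → MAX(age_days)=52, COUNT(*)=4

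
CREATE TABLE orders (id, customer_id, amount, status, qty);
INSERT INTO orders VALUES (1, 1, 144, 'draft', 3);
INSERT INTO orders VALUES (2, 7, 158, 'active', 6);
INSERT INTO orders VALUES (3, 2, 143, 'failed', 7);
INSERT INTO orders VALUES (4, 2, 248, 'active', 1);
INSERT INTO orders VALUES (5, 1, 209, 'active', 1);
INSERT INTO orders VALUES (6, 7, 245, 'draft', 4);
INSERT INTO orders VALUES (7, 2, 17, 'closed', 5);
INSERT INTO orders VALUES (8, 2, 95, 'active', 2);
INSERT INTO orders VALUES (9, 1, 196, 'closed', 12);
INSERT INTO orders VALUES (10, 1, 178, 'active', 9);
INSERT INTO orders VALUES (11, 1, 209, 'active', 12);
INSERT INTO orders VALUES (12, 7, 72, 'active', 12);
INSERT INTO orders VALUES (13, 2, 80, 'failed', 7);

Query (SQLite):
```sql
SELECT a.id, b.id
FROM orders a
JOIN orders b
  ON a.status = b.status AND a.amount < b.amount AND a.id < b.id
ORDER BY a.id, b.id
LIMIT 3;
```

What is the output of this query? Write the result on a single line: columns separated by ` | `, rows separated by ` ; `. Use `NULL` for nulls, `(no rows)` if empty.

Pairs (a,b) with same status, a.amount < b.amount, a.id < b.id.
status groups: active:{2,4,5,8,10,11,12} closed:{7,9} draft:{1,6} failed:{3,13}
Ordered by (a.id, b.id); first 3.

1 | 6 ; 2 | 4 ; 2 | 5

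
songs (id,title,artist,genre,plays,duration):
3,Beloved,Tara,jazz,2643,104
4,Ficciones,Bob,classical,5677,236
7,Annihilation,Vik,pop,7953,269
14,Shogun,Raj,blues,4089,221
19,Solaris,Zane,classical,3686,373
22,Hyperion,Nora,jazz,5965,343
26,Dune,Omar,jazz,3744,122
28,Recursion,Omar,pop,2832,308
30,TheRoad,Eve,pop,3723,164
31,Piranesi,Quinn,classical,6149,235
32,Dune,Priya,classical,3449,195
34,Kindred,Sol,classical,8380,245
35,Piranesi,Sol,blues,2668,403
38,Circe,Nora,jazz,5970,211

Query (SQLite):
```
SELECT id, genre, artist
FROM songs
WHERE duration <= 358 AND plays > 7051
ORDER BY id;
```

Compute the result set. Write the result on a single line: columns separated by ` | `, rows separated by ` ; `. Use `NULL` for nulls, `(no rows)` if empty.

duration <= 358: ids {3, 4, 7, 14, 22, 26, 28, 30, 31, 32, 34, 38}
plays > 7051: ids {7, 34}
Combine with AND.

7 | pop | Vik ; 34 | classical | Sol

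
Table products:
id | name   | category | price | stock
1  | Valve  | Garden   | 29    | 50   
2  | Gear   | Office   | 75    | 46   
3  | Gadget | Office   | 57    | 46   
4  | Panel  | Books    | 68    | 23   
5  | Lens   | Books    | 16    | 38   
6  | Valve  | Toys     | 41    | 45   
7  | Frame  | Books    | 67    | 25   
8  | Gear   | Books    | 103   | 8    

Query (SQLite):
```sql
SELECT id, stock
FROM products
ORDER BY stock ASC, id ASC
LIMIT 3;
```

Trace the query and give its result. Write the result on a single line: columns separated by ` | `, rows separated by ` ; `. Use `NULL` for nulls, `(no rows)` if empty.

8 | 8 ; 4 | 23 ; 7 | 25

Sort by stock asc, tiebreak id asc: (8, id=8), (23, id=4), (25, id=7), (38, id=5), (45, id=6), (46, id=2) …. Take first 3.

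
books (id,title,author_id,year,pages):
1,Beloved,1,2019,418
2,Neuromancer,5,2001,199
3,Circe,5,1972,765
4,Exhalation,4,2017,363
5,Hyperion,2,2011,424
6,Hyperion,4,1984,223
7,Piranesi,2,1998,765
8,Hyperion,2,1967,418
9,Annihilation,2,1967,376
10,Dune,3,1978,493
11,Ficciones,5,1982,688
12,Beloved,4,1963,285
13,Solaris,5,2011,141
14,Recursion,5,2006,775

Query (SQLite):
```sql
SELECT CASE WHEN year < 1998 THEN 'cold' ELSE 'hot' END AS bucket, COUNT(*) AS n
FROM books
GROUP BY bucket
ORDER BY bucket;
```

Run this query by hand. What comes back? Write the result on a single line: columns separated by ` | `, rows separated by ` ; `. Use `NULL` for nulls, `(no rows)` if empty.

Bucket rows by year < 1998 → 'cold' else 'hot'; count each bucket.

cold | 7 ; hot | 7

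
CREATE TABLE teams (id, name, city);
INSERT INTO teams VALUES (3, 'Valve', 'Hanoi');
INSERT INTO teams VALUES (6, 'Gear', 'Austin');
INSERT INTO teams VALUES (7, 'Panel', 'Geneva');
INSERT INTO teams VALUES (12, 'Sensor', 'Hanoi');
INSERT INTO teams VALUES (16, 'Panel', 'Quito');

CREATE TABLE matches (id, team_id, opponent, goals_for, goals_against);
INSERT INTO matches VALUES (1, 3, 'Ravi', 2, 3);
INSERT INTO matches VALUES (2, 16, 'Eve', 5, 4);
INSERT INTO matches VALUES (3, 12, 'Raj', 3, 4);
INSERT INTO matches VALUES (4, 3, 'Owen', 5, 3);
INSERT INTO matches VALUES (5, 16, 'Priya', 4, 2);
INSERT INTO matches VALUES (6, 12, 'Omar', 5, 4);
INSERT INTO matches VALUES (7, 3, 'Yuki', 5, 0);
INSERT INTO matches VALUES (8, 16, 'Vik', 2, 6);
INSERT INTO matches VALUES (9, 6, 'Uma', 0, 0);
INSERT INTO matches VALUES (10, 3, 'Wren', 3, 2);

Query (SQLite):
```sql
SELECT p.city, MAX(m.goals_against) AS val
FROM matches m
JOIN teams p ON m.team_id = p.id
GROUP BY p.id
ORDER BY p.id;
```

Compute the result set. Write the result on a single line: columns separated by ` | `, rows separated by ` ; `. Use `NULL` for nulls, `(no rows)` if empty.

Join each matches row to its teams via team_id.
Group joined rows by teams.id; compute MAX(m.goals_against) per group.
  3: ids {1, 4, 7, 10} → MAX(m.goals_against)=3
  6: ids {9} → MAX(m.goals_against)=0
  12: ids {3, 6} → MAX(m.goals_against)=4
  16: ids {2, 5, 8} → MAX(m.goals_against)=6

Hanoi | 3 ; Austin | 0 ; Hanoi | 4 ; Quito | 6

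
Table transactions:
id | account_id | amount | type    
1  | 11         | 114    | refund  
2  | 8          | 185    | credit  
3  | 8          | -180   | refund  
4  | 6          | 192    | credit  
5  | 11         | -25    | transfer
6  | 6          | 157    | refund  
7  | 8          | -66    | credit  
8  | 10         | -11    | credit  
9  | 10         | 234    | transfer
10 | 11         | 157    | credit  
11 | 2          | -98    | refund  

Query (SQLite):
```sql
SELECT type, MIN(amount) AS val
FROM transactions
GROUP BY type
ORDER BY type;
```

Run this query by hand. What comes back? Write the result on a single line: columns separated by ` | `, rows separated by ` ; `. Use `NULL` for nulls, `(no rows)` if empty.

credit | -66 ; refund | -180 ; transfer | -25

Partition transactions by type; compute MIN(amount) within each group.
  credit: ids {2, 4, 7, 8, 10} → MIN(amount)=-66
  refund: ids {1, 3, 6, 11} → MIN(amount)=-180
  transfer: ids {5, 9} → MIN(amount)=-25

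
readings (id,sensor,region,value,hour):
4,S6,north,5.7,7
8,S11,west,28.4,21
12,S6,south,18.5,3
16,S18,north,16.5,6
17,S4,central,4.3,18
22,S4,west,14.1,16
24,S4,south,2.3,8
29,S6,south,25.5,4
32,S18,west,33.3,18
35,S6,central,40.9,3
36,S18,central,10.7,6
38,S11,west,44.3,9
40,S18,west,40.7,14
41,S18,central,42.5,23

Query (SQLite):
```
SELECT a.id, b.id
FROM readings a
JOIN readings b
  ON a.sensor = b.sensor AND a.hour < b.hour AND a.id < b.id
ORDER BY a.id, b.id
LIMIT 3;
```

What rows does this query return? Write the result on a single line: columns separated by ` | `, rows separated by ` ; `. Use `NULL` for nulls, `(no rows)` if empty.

Pairs (a,b) with same sensor, a.hour < b.hour, a.id < b.id.
sensor groups: S11:{8,38} S18:{16,32,36,40,41} S4:{17,22,24} S6:{4,12,29,35}
Ordered by (a.id, b.id); first 3.

12 | 29 ; 16 | 32 ; 16 | 40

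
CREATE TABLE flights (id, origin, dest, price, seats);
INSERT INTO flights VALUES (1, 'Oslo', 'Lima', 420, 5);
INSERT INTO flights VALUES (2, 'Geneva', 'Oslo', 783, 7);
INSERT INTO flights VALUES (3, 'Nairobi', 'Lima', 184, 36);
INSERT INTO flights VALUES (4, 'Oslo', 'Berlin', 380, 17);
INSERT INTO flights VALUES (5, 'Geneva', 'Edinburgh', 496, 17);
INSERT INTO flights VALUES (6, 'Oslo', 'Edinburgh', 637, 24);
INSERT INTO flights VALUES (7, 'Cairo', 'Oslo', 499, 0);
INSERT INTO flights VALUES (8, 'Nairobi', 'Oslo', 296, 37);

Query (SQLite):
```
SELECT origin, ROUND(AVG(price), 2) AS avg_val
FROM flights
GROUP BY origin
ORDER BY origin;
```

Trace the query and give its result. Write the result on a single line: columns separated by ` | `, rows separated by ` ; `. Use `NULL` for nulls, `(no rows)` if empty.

Partition flights by origin; compute ROUND(AVG(price), 2) within each group.
  Cairo: ids {7} → ROUND(AVG(price), 2)=499
  Geneva: ids {2, 5} → ROUND(AVG(price), 2)=639.5
  Nairobi: ids {3, 8} → ROUND(AVG(price), 2)=240
  Oslo: ids {1, 4, 6} → ROUND(AVG(price), 2)=479

Cairo | 499 ; Geneva | 639.5 ; Nairobi | 240 ; Oslo | 479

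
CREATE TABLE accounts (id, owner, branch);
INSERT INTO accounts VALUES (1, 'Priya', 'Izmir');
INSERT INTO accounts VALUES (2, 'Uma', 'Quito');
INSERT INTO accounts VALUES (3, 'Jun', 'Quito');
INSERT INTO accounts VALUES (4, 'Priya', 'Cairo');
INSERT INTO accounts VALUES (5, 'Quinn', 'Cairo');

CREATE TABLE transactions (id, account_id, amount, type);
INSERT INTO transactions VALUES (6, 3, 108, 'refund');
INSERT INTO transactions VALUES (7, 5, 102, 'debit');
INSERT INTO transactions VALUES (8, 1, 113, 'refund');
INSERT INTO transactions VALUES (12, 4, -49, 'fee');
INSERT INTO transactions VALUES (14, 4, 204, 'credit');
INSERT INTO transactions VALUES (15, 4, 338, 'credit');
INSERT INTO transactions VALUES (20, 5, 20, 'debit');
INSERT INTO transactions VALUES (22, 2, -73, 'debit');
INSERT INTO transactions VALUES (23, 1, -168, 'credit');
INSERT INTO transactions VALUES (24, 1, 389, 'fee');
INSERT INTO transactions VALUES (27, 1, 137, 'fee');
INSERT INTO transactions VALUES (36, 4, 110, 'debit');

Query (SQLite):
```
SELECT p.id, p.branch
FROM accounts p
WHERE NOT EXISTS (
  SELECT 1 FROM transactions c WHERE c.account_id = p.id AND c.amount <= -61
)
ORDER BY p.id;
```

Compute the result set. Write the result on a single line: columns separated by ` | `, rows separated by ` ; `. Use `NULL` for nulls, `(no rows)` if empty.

3 | Quito ; 4 | Cairo ; 5 | Cairo

For each accounts row, check whether any transactions with matching account_id has amount <= -61.
Keep rows where that is false.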